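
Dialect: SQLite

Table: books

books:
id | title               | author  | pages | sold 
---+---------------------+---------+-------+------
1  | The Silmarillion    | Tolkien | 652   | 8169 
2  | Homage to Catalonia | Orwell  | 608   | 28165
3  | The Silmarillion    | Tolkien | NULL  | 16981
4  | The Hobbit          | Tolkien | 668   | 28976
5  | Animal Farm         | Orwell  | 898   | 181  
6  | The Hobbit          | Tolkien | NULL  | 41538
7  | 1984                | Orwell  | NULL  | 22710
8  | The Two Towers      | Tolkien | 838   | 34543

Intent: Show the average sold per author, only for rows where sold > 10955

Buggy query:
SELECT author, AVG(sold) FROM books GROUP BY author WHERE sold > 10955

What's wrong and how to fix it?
Bug: WHERE cannot follow GROUP BY

Fix: Move the WHERE clause before GROUP BY

Corrected query:
SELECT author, AVG(sold) FROM books WHERE sold > 10955 GROUP BY author

Result:
author  | AVG(sold)
--------+----------
Orwell  | 25437.5  
Tolkien | 30509.5  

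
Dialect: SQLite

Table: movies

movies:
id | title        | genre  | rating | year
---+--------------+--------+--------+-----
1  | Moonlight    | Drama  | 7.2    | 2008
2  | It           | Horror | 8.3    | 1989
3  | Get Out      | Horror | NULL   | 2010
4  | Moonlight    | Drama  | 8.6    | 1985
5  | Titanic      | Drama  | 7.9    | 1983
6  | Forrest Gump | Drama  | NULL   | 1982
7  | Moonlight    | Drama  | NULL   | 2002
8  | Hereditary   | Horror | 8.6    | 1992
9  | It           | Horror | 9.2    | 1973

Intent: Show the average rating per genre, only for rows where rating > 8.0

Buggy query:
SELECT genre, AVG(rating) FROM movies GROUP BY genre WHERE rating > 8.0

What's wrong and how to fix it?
Bug: Row-level WHERE must come before GROUP BY in the clause order

Fix: Move the WHERE clause before GROUP BY

Corrected query:
SELECT genre, AVG(rating) FROM movies WHERE rating > 8.0 GROUP BY genre

Result:
genre  | AVG(rating)
-------+------------
Drama  | 8.6        
Horror | 8.7        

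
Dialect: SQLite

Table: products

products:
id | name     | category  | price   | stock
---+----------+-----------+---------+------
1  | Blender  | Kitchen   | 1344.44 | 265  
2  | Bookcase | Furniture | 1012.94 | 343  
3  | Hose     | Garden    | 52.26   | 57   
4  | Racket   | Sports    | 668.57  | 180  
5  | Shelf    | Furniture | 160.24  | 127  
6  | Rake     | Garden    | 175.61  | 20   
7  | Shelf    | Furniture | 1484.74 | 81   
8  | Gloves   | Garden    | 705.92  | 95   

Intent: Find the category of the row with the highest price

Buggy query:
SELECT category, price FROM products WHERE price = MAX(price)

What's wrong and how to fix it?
Bug: MAX(price) is an aggregate and cannot be used directly in WHERE

Fix: Use a subquery: WHERE price = (SELECT MAX(price) FROM products)

Corrected query:
SELECT category, price FROM products WHERE price = (SELECT MAX(price) FROM products)

Result:
category  | price  
----------+--------
Furniture | 1484.74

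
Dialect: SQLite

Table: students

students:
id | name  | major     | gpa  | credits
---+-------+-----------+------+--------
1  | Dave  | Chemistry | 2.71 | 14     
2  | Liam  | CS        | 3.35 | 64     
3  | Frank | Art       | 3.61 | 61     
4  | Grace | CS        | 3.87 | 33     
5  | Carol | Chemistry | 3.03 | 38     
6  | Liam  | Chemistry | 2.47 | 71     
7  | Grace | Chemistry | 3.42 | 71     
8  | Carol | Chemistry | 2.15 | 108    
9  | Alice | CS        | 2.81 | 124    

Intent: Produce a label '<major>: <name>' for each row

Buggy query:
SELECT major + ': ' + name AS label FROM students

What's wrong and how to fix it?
Bug: '+' is numeric addition; on text columns SQLite converts them to 0 instead of concatenating

Fix: Use the || operator for string concatenation

Corrected query:
SELECT major || ': ' || name AS label FROM students

Result:
label           
----------------
Chemistry: Dave 
CS: Liam        
Art: Frank      
CS: Grace       
Chemistry: Carol
Chemistry: Liam 
Chemistry: Grace
Chemistry: Carol
CS: Alice       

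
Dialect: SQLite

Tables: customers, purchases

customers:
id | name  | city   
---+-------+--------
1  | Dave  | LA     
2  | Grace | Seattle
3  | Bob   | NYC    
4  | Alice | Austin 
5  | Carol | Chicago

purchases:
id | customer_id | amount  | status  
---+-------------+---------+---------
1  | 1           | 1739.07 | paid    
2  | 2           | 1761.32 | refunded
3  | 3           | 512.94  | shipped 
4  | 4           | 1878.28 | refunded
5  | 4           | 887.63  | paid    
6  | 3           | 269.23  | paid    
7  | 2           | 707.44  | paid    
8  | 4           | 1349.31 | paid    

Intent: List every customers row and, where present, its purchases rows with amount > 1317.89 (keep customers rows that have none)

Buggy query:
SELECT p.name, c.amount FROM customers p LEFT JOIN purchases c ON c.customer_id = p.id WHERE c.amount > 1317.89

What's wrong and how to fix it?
Bug: A WHERE condition on the right-hand table after LEFT JOIN drops unmatched parents

Fix: Put 'c.amount > 1317.89' in the JOIN's ON clause instead of WHERE

Corrected query:
SELECT p.name, c.amount FROM customers p LEFT JOIN purchases c ON c.customer_id = p.id AND c.amount > 1317.89

Result:
name  | amount 
------+--------
Dave  | 1739.07
Grace | 1761.32
Bob   | NULL   
Alice | 1349.31
Alice | 1878.28
Carol | NULL   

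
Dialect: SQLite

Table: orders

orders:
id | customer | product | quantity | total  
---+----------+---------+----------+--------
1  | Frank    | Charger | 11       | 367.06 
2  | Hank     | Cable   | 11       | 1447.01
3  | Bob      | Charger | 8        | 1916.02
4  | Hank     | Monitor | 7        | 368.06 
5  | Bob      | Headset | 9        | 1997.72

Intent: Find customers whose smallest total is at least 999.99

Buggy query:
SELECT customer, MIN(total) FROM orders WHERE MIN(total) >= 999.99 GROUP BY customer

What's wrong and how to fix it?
Bug: Aggregates like MIN are computed per group after WHERE runs

Fix: Use HAVING for the per-group MIN condition

Corrected query:
SELECT customer, MIN(total) FROM orders GROUP BY customer HAVING MIN(total) >= 999.99

Result:
customer | MIN(total)
---------+-----------
Bob      | 1916.02   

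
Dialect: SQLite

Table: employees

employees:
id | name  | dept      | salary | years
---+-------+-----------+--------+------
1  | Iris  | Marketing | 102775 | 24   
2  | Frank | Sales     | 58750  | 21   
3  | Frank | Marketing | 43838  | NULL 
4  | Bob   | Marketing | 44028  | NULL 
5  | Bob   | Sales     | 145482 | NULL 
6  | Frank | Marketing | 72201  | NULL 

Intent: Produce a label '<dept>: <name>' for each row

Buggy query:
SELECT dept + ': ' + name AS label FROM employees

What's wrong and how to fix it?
Bug: SQLite uses || for string concatenation; + coerces text to numbers (yielding 0)

Fix: Use the || operator for string concatenation

Corrected query:
SELECT dept || ': ' || name AS label FROM employees

Result:
label           
----------------
Marketing: Iris 
Sales: Frank    
Marketing: Frank
Marketing: Bob  
Sales: Bob      
Marketing: Frank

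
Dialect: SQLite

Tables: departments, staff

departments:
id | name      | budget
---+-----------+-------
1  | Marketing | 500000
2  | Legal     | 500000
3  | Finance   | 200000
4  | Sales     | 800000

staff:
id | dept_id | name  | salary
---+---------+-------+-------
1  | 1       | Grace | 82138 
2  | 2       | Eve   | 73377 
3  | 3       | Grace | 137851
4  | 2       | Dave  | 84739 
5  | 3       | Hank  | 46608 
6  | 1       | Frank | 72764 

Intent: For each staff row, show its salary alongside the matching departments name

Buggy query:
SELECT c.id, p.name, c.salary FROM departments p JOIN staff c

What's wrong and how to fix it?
Bug: Missing join condition: each staff row is matched to all departments rows instead of just its own

Fix: Specify the join condition linking the foreign key to the parent id

Corrected query:
SELECT c.id, p.name, c.salary FROM departments p JOIN staff c ON c.dept_id = p.id

Result:
id | name      | salary
---+-----------+-------
1  | Marketing | 82138 
2  | Legal     | 73377 
3  | Finance   | 137851
4  | Legal     | 84739 
5  | Finance   | 46608 
6  | Marketing | 72764 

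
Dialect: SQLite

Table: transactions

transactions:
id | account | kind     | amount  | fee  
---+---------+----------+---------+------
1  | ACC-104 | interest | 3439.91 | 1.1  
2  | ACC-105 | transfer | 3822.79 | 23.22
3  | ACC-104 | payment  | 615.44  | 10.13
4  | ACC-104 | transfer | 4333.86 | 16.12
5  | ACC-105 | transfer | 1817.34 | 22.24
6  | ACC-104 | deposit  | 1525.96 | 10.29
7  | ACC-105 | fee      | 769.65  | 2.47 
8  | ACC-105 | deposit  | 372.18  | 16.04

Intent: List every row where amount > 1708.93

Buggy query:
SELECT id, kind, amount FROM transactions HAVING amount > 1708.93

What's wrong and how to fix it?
Bug: This is a non-aggregate query (no GROUP BY, no aggregates), so in SQLite the HAVING clause is invalid here; a row-level condition belongs in WHERE

Fix: Use WHERE for row-level filtering

Corrected query:
SELECT id, kind, amount FROM transactions WHERE amount > 1708.93

Result:
id | kind     | amount 
---+----------+--------
1  | interest | 3439.91
2  | transfer | 3822.79
4  | transfer | 4333.86
5  | transfer | 1817.34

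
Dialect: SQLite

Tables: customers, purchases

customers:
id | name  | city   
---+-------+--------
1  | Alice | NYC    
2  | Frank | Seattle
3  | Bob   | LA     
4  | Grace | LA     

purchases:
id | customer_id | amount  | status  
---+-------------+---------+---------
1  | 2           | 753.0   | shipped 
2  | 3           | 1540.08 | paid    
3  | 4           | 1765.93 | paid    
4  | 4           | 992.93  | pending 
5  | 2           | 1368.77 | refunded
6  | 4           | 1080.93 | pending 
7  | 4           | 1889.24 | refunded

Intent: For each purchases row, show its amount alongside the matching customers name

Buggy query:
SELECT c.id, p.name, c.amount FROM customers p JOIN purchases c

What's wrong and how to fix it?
Bug: JOIN with no ON clause produces a cartesian product; every purchases row pairs with every customers row

Fix: Specify the join condition linking the foreign key to the parent id

Corrected query:
SELECT c.id, p.name, c.amount FROM customers p JOIN purchases c ON c.customer_id = p.id

Result:
id | name  | amount 
---+-------+--------
1  | Frank | 753    
2  | Bob   | 1540.08
3  | Grace | 1765.93
4  | Grace | 992.93 
5  | Frank | 1368.77
6  | Grace | 1080.93
7  | Grace | 1889.24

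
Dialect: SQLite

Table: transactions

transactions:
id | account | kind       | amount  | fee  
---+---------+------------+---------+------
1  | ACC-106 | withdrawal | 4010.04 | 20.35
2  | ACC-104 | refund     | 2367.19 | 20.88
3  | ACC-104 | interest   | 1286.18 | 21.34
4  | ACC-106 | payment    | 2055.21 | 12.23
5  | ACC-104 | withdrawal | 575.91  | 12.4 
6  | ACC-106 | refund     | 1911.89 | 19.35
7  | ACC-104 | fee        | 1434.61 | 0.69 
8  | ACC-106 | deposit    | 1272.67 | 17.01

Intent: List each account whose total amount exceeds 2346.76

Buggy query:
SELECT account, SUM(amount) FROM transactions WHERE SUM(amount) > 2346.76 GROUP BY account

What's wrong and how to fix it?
Bug: SUM(amount) is an aggregate, but WHERE filters rows before aggregation

Fix: Move the aggregate condition to a HAVING clause

Corrected query:
SELECT account, SUM(amount) FROM transactions GROUP BY account HAVING SUM(amount) > 2346.76

Result:
account | SUM(amount)
--------+------------
ACC-104 | 5663.89    
ACC-106 | 9249.81    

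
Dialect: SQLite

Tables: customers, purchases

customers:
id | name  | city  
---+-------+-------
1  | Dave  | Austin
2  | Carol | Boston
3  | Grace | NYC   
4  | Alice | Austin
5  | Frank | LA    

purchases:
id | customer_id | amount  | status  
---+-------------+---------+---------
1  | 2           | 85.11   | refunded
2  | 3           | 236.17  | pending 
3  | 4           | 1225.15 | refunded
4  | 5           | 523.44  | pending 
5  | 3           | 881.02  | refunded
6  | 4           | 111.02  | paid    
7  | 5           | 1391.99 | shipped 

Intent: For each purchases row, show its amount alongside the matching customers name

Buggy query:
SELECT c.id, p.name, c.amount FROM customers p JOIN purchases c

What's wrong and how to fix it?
Bug: Missing join condition: each purchases row is matched to all customers rows instead of just its own

Fix: Specify the join condition linking the foreign key to the parent id

Corrected query:
SELECT c.id, p.name, c.amount FROM customers p JOIN purchases c ON c.customer_id = p.id

Result:
id | name  | amount 
---+-------+--------
1  | Carol | 85.11  
2  | Grace | 236.17 
3  | Alice | 1225.15
4  | Frank | 523.44 
5  | Grace | 881.02 
6  | Alice | 111.02 
7  | Frank | 1391.99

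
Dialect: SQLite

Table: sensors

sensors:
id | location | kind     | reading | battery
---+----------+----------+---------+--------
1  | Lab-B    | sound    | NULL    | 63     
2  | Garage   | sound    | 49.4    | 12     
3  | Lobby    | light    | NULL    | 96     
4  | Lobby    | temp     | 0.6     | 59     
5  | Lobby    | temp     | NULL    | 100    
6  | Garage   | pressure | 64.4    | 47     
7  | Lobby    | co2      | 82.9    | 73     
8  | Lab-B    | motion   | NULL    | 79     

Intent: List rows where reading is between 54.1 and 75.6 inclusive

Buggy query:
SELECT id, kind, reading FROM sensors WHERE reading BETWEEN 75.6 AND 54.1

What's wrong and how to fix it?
Bug: The bounds are reversed; BETWEEN a AND b requires a <= b to match anything

Fix: Swap the bounds so the smaller value comes first

Corrected query:
SELECT id, kind, reading FROM sensors WHERE reading BETWEEN 54.1 AND 75.6

Result:
id | kind     | reading
---+----------+--------
6  | pressure | 64.4   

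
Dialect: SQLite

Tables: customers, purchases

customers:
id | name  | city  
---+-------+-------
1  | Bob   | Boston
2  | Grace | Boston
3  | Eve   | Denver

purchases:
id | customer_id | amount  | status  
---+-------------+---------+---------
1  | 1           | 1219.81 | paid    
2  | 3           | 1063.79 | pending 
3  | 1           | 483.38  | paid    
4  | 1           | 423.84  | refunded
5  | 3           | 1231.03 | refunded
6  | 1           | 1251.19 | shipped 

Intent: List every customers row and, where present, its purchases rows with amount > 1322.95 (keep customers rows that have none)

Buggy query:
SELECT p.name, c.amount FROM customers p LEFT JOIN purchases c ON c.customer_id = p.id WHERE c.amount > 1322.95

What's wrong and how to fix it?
Bug: A WHERE condition on the right-hand table after LEFT JOIN drops unmatched parents

Fix: Put 'c.amount > 1322.95' in the JOIN's ON clause instead of WHERE

Corrected query:
SELECT p.name, c.amount FROM customers p LEFT JOIN purchases c ON c.customer_id = p.id AND c.amount > 1322.95

Result:
name  | amount
------+-------
Bob   | NULL  
Grace | NULL  
Eve   | NULL  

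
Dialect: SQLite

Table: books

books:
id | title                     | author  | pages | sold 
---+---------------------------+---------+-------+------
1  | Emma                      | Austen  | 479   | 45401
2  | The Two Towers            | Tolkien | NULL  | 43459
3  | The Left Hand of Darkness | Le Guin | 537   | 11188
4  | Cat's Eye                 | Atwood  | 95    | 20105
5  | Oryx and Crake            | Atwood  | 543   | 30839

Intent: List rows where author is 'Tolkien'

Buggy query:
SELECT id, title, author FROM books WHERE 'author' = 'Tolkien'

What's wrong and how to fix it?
Bug: Single quotes denote string literals in SQL; the column name is being compared as a constant string

Fix: Remove the quotes around the column name (or use double quotes for an identifier)

Corrected query:
SELECT id, title, author FROM books WHERE author = 'Tolkien'

Result:
id | title          | author 
---+----------------+--------
2  | The Two Towers | Tolkien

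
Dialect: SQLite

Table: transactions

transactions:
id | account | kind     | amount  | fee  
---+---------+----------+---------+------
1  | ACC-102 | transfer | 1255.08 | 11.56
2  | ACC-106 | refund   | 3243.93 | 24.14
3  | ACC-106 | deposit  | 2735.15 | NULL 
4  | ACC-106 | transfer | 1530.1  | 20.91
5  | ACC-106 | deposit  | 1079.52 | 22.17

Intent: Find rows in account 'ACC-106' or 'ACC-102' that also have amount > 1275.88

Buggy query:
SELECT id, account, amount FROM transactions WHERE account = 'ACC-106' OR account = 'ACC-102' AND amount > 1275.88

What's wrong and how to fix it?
Bug: Without parentheses, AND is evaluated before OR, so the amount filter only applies to the 'ACC-102' branch

Fix: Group the OR with parentheses (or use IN), then AND the threshold

Corrected query:
SELECT id, account, amount FROM transactions WHERE (account = 'ACC-106' OR account = 'ACC-102') AND amount > 1275.88

Result:
id | account | amount 
---+---------+--------
2  | ACC-106 | 3243.93
3  | ACC-106 | 2735.15
4  | ACC-106 | 1530.1 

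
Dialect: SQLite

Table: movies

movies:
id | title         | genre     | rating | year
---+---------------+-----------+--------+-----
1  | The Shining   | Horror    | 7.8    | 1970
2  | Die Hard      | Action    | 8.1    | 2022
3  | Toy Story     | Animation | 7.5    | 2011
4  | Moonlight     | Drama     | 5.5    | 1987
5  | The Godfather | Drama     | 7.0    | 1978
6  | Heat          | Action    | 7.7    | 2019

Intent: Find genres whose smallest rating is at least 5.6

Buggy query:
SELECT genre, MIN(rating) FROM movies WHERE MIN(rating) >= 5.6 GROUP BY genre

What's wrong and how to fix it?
Bug: Aggregates like MIN are computed per group after WHERE runs

Fix: Use HAVING for the per-group MIN condition

Corrected query:
SELECT genre, MIN(rating) FROM movies GROUP BY genre HAVING MIN(rating) >= 5.6

Result:
genre     | MIN(rating)
----------+------------
Action    | 7.7        
Animation | 7.5        
Horror    | 7.8        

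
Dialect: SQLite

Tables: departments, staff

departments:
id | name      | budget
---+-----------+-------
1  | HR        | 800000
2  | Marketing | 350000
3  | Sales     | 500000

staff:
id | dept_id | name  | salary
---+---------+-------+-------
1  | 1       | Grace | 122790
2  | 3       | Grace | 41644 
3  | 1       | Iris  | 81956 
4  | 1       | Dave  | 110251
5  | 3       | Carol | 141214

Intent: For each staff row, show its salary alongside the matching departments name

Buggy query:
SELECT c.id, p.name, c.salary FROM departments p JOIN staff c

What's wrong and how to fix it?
Bug: JOIN with no ON clause produces a cartesian product; every staff row pairs with every departments row

Fix: Specify the join condition linking the foreign key to the parent id

Corrected query:
SELECT c.id, p.name, c.salary FROM departments p JOIN staff c ON c.dept_id = p.id

Result:
id | name  | salary
---+-------+-------
1  | HR    | 122790
2  | Sales | 41644 
3  | HR    | 81956 
4  | HR    | 110251
5  | Sales | 141214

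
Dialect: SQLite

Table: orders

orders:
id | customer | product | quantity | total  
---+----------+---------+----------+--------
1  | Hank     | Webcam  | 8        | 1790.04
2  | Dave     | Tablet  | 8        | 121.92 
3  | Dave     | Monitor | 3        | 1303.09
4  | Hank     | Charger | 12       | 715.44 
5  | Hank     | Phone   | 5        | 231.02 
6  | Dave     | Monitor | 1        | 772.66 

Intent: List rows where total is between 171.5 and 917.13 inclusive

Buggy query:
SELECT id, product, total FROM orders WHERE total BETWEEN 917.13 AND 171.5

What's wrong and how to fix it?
Bug: The bounds are reversed; BETWEEN a AND b requires a <= b to match anything

Fix: Swap the bounds so the smaller value comes first

Corrected query:
SELECT id, product, total FROM orders WHERE total BETWEEN 171.5 AND 917.13

Result:
id | product | total 
---+---------+-------
4  | Charger | 715.44
5  | Phone   | 231.02
6  | Monitor | 772.66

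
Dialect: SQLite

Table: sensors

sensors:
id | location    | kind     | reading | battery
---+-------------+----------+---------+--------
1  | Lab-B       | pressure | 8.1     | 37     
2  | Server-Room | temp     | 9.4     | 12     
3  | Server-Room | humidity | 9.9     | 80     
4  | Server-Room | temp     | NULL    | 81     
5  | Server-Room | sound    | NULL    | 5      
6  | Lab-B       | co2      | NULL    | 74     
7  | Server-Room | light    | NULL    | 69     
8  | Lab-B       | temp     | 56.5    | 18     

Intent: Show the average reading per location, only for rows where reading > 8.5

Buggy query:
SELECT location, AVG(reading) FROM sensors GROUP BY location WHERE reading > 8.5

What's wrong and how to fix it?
Bug: WHERE cannot follow GROUP BY

Fix: Move the WHERE clause before GROUP BY

Corrected query:
SELECT location, AVG(reading) FROM sensors WHERE reading > 8.5 GROUP BY location

Result:
location    | AVG(reading)
------------+-------------
Lab-B       | 56.5        
Server-Room | 9.65        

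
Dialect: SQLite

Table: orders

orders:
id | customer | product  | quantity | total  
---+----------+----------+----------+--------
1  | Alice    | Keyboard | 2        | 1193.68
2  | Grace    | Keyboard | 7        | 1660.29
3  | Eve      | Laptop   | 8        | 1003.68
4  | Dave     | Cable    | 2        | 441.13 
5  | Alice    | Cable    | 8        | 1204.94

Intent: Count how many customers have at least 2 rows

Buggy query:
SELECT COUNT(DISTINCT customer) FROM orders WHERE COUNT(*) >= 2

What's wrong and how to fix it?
Bug: COUNT(*) cannot appear in WHERE; the per-group count doesn't exist yet

Fix: Use a subquery that GROUPs and filters with HAVING, then count its rows

Corrected query:
SELECT COUNT(*) FROM (SELECT customer FROM orders GROUP BY customer HAVING COUNT(*) >= 2)

Result:
COUNT(*)
--------
1       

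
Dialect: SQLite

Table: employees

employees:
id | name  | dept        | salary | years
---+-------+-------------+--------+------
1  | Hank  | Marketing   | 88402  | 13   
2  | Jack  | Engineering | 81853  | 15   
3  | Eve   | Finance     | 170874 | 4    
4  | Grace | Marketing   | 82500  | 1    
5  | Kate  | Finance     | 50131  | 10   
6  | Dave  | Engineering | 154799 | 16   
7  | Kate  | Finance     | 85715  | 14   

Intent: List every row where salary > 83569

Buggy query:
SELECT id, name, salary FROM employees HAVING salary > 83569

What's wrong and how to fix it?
Bug: This is a non-aggregate query (no GROUP BY, no aggregates), so in SQLite the HAVING clause is invalid here; a row-level condition belongs in WHERE

Fix: Use WHERE for row-level filtering

Corrected query:
SELECT id, name, salary FROM employees WHERE salary > 83569

Result:
id | name | salary
---+------+-------
1  | Hank | 88402 
3  | Eve  | 170874
6  | Dave | 154799
7  | Kate | 85715 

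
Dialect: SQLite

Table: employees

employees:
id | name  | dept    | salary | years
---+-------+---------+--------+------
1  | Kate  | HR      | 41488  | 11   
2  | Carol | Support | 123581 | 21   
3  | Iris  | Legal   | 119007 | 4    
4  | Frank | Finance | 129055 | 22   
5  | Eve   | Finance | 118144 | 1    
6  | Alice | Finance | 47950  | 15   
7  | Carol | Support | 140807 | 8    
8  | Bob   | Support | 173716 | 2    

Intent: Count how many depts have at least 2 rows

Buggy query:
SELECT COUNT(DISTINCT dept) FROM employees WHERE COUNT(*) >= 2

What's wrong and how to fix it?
Bug: WHERE filters individual rows, not groups, so a group-level COUNT is invalid there

Fix: Use a subquery that GROUPs and filters with HAVING, then count its rows

Corrected query:
SELECT COUNT(*) FROM (SELECT dept FROM employees GROUP BY dept HAVING COUNT(*) >= 2)

Result:
COUNT(*)
--------
2       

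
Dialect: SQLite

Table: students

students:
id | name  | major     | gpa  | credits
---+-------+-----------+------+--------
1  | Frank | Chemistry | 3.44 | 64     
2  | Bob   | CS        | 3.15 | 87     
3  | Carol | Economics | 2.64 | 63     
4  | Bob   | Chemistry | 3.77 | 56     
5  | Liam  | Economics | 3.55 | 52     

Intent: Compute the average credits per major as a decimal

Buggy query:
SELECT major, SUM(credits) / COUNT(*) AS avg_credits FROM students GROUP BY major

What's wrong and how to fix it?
Bug: Both operands are integers, so '/' performs integer division and truncates

Fix: Multiply by 1.0 (or CAST to REAL) to force floating-point division

Corrected query:
SELECT major, SUM(credits) * 1.0 / COUNT(*) AS avg_credits FROM students GROUP BY major

Result:
major     | avg_credits
----------+------------
CS        | 87         
Chemistry | 60         
Economics | 57.5       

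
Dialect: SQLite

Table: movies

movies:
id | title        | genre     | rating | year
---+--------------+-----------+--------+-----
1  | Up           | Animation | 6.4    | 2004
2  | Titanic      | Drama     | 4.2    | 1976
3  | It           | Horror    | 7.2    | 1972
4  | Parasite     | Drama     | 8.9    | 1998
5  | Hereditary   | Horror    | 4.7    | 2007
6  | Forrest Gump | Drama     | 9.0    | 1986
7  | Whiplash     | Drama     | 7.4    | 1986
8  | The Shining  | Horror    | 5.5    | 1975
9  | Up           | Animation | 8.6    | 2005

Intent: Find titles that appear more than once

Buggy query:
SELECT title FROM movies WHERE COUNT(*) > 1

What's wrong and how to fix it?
Bug: WHERE can't reference COUNT(*); aggregates are computed after WHERE

Fix: GROUP BY title, then filter groups with HAVING COUNT(*) > 1

Corrected query:
SELECT title FROM movies GROUP BY title HAVING COUNT(*) > 1

Result:
title
-----
Up   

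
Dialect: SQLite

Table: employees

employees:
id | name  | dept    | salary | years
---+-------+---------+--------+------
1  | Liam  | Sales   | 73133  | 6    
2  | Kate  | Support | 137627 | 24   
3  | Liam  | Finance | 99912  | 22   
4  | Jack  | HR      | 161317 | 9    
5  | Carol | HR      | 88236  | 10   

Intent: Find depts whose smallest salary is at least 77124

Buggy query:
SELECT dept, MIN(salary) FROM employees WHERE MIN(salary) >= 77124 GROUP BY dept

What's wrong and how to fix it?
Bug: Aggregates like MIN are computed per group after WHERE runs

Fix: Replace WHERE with HAVING after the GROUP BY

Corrected query:
SELECT dept, MIN(salary) FROM employees GROUP BY dept HAVING MIN(salary) >= 77124

Result:
dept    | MIN(salary)
--------+------------
Finance | 99912      
HR      | 88236      
Support | 137627     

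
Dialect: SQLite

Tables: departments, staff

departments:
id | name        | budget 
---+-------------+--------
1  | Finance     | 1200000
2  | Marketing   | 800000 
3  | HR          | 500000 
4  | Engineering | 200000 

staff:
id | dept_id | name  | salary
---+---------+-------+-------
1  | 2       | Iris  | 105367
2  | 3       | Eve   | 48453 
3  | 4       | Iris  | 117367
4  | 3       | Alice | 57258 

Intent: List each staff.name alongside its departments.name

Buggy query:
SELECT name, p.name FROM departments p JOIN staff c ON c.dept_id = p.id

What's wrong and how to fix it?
Bug: Both tables have a 'name' column; the unqualified reference is ambiguous

Fix: Prefix ambiguous columns with the table alias

Corrected query:
SELECT c.name, p.name FROM departments p JOIN staff c ON c.dept_id = p.id

Result:
name  | name       
------+------------
Iris  | Marketing  
Eve   | HR         
Iris  | Engineering
Alice | HR         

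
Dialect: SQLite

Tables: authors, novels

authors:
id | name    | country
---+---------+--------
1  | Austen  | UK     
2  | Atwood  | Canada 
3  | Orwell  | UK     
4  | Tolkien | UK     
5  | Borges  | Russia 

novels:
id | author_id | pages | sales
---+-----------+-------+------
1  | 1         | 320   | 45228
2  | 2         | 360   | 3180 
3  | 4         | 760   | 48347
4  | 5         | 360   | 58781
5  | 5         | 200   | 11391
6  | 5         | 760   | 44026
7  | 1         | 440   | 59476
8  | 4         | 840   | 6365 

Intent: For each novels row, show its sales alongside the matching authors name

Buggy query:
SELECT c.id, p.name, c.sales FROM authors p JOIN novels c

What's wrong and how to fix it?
Bug: JOIN with no ON clause produces a cartesian product; every novels row pairs with every authors row

Fix: Specify the join condition linking the foreign key to the parent id

Corrected query:
SELECT c.id, p.name, c.sales FROM authors p JOIN novels c ON c.author_id = p.id

Result:
id | name    | sales
---+---------+------
1  | Austen  | 45228
2  | Atwood  | 3180 
3  | Tolkien | 48347
4  | Borges  | 58781
5  | Borges  | 11391
6  | Borges  | 44026
7  | Austen  | 59476
8  | Tolkien | 6365 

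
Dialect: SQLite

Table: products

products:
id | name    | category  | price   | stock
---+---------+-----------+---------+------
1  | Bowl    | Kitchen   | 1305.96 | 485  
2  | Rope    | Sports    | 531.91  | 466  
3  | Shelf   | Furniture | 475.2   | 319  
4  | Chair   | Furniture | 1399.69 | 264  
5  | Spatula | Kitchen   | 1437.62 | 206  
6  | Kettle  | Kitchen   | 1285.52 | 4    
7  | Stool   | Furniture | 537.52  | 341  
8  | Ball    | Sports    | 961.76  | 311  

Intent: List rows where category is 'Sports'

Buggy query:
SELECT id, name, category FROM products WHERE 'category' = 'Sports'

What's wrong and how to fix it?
Bug: Single quotes denote string literals in SQL; the column name is being compared as a constant string

Fix: Remove the quotes around the column name (or use double quotes for an identifier)

Corrected query:
SELECT id, name, category FROM products WHERE category = 'Sports'

Result:
id | name | category
---+------+---------
2  | Rope | Sports  
8  | Ball | Sports  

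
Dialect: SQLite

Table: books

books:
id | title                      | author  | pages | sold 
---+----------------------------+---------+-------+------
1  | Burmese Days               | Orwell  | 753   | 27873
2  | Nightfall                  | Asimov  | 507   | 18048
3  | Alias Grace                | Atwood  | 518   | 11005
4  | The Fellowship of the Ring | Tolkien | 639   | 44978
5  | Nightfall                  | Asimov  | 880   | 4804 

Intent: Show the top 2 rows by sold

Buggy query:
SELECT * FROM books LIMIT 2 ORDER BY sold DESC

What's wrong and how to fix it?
Bug: LIMIT must come after ORDER BY

Fix: Sort with ORDER BY, then apply LIMIT

Corrected query:
SELECT * FROM books ORDER BY sold DESC LIMIT 2

Result:
id | title                      | author  | pages | sold 
---+----------------------------+---------+-------+------
4  | The Fellowship of the Ring | Tolkien | 639   | 44978
1  | Burmese Days               | Orwell  | 753   | 27873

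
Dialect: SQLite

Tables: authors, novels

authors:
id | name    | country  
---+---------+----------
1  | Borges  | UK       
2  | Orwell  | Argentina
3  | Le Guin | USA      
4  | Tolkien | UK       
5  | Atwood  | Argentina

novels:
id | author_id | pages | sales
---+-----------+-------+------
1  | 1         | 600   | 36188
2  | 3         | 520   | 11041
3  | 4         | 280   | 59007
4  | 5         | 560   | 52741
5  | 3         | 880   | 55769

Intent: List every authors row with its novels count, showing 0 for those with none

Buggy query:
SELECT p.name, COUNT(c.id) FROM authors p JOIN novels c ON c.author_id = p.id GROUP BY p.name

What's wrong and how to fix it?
Bug: An inner join excludes parents with zero children

Fix: Switch to LEFT JOIN to retain unmatched parent rows

Corrected query:
SELECT p.name, COUNT(c.id) FROM authors p LEFT JOIN novels c ON c.author_id = p.id GROUP BY p.name

Result:
name    | COUNT(c.id)
--------+------------
Atwood  | 1          
Borges  | 1          
Le Guin | 2          
Orwell  | 0          
Tolkien | 1          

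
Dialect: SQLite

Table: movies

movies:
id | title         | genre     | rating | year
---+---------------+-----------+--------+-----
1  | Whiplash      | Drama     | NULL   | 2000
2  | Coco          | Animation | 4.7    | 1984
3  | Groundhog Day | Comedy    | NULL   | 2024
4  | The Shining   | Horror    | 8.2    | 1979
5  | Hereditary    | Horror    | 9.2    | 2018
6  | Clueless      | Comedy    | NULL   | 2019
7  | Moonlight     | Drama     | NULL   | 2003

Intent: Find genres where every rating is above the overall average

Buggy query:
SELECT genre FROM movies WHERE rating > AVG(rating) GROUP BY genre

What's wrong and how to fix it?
Bug: AVG() is an aggregate; it can't sit directly in WHERE

Fix: Compute the overall average in a scalar subquery and compare each group's MIN against it in HAVING

Corrected query:
SELECT genre FROM movies GROUP BY genre HAVING MIN(rating) > (SELECT AVG(rating) FROM movies)

Result:
genre 
------
Horror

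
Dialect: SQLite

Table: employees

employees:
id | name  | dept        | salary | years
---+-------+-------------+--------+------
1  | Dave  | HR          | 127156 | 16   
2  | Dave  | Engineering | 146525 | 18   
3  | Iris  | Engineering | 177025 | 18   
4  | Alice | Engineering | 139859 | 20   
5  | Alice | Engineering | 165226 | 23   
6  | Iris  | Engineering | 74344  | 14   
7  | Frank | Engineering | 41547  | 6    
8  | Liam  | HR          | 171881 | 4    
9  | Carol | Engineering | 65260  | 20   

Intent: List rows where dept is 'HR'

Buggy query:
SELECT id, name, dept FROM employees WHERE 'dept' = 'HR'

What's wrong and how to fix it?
Bug: 'dept' in single quotes is a string literal, not the column; the comparison is literal-vs-literal and never true

Fix: Reference the column as dept without single quotes

Corrected query:
SELECT id, name, dept FROM employees WHERE dept = 'HR'

Result:
id | name | dept
---+------+-----
1  | Dave | HR  
8  | Liam | HR  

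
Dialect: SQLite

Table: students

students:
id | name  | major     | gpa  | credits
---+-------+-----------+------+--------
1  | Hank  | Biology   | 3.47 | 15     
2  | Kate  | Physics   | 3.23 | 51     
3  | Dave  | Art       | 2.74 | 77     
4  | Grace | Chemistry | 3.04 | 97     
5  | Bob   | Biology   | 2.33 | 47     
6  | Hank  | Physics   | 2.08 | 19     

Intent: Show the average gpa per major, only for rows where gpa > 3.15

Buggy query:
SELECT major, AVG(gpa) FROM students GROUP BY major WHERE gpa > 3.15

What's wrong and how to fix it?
Bug: Row-level WHERE must come before GROUP BY in the clause order

Fix: Move the WHERE clause before GROUP BY

Corrected query:
SELECT major, AVG(gpa) FROM students WHERE gpa > 3.15 GROUP BY major

Result:
major   | AVG(gpa)
--------+---------
Biology | 3.47    
Physics | 3.23    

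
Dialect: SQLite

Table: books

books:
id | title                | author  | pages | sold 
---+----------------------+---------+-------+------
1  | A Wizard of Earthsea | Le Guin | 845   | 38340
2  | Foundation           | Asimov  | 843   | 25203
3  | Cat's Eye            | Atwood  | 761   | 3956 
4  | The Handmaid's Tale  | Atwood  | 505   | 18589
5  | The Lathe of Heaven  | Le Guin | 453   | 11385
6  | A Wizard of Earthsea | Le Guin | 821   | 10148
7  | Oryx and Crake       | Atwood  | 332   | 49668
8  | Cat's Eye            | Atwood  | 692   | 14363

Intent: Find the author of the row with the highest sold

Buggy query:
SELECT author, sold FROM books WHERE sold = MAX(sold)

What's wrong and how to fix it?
Bug: MAX(sold) is an aggregate and cannot be used directly in WHERE

Fix: Wrap MAX in a scalar subquery so WHERE compares against a single value

Corrected query:
SELECT author, sold FROM books WHERE sold = (SELECT MAX(sold) FROM books)

Result:
author | sold 
-------+------
Atwood | 49668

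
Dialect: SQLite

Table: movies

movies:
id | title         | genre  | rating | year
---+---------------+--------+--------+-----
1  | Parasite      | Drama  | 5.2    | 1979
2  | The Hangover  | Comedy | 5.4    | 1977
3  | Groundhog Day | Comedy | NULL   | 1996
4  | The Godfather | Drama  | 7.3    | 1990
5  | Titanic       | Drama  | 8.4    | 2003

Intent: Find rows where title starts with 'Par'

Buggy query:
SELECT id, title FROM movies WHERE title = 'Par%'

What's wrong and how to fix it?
Bug: Wildcards only work with LIKE; '=' treats '%' as a literal character

Fix: Use LIKE for wildcard pattern matching

Corrected query:
SELECT id, title FROM movies WHERE title LIKE 'Par%'

Result:
id | title   
---+---------
1  | Parasite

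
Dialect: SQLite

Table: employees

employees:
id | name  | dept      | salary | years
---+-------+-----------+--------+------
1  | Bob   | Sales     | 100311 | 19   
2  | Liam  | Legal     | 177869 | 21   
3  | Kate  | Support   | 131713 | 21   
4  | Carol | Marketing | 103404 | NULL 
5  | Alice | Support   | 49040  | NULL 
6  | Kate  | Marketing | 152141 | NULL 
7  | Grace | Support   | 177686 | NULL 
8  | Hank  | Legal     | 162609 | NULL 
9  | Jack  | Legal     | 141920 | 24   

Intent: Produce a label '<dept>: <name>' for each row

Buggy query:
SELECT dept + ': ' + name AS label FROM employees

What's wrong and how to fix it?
Bug: '+' is numeric addition; on text columns SQLite converts them to 0 instead of concatenating

Fix: Use the || operator for string concatenation

Corrected query:
SELECT dept || ': ' || name AS label FROM employees

Result:
label           
----------------
Sales: Bob      
Legal: Liam     
Support: Kate   
Marketing: Carol
Support: Alice  
Marketing: Kate 
Support: Grace  
Legal: Hank     
Legal: Jack     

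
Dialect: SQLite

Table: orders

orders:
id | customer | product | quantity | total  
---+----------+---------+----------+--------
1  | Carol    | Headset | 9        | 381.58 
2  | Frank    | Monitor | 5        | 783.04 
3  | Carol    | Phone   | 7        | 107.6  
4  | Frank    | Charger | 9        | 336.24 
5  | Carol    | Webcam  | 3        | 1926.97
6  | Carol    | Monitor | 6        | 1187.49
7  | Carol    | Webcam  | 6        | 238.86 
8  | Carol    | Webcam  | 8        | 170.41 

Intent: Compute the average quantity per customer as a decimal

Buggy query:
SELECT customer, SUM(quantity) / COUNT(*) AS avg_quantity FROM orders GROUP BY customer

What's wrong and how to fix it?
Bug: SUM(quantity) and COUNT(*) are both integers; the division truncates the fractional part

Fix: Multiply by 1.0 (or CAST to REAL) to force floating-point division

Corrected query:
SELECT customer, SUM(quantity) * 1.0 / COUNT(*) AS avg_quantity FROM orders GROUP BY customer

Result:
customer | avg_quantity
---------+-------------
Carol    | 6.5         
Frank    | 7           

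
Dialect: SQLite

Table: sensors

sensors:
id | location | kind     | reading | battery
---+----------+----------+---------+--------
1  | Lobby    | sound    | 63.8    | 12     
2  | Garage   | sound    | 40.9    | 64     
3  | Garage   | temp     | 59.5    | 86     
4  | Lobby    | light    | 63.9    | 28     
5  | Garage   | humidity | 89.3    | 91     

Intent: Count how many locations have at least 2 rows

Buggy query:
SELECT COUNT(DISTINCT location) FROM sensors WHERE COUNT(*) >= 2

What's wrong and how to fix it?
Bug: COUNT(*) cannot appear in WHERE; the per-group count doesn't exist yet

Fix: Group first with HAVING COUNT(*) >= 2, then COUNT the resulting groups

Corrected query:
SELECT COUNT(*) FROM (SELECT location FROM sensors GROUP BY location HAVING COUNT(*) >= 2)

Result:
COUNT(*)
--------
2       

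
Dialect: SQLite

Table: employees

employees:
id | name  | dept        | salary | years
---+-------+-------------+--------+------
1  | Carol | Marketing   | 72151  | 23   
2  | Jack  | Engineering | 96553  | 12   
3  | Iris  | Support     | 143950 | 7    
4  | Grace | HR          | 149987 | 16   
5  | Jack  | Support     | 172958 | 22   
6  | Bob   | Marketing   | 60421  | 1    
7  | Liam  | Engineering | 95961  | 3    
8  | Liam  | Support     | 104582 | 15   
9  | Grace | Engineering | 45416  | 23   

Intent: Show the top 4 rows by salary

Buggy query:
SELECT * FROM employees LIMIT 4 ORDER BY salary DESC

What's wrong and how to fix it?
Bug: LIMIT must come after ORDER BY

Fix: Swap the clauses: ORDER BY first, then LIMIT

Corrected query:
SELECT * FROM employees ORDER BY salary DESC LIMIT 4

Result:
id | name  | dept    | salary | years
---+-------+---------+--------+------
5  | Jack  | Support | 172958 | 22   
4  | Grace | HR      | 149987 | 16   
3  | Iris  | Support | 143950 | 7    
8  | Liam  | Support | 104582 | 15   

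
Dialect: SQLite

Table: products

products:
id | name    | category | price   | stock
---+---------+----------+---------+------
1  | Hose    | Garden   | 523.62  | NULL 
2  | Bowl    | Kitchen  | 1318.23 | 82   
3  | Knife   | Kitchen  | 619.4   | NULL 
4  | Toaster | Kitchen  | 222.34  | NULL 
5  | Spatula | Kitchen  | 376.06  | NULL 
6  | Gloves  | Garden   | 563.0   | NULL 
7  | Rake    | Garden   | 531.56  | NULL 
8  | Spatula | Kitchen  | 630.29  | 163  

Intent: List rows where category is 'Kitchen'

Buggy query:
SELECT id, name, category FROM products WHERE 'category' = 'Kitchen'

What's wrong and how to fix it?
Bug: 'category' in single quotes is a string literal, not the column; the comparison is literal-vs-literal and never true

Fix: Reference the column as category without single quotes

Corrected query:
SELECT id, name, category FROM products WHERE category = 'Kitchen'

Result:
id | name    | category
---+---------+---------
2  | Bowl    | Kitchen 
3  | Knife   | Kitchen 
4  | Toaster | Kitchen 
5  | Spatula | Kitchen 
8  | Spatula | Kitchen 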